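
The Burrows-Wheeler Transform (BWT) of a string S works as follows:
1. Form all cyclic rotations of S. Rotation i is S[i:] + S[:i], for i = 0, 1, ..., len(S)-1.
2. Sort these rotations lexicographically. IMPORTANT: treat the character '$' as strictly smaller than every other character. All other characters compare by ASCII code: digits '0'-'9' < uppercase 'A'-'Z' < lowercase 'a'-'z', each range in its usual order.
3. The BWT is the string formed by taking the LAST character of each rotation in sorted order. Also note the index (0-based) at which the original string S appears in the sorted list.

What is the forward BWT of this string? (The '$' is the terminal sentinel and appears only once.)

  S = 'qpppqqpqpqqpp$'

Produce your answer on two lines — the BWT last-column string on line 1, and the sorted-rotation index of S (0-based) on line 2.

Answer: ppqqpqqpq$qppp
9

Derivation:
All 14 rotations (rotation i = S[i:]+S[:i]):
  rot[0] = qpppqqpqpqqpp$
  rot[1] = pppqqpqpqqpp$q
  rot[2] = ppqqpqpqqpp$qp
  rot[3] = pqqpqpqqpp$qpp
  rot[4] = qqpqpqqpp$qppp
  rot[5] = qpqpqqpp$qpppq
  rot[6] = pqpqqpp$qpppqq
  rot[7] = qpqqpp$qpppqqp
  rot[8] = pqqpp$qpppqqpq
  rot[9] = qqpp$qpppqqpqp
  rot[10] = qpp$qpppqqpqpq
  rot[11] = pp$qpppqqpqpqq
  rot[12] = p$qpppqqpqpqqp
  rot[13] = $qpppqqpqpqqpp
Sorted (with $ < everything):
  sorted[0] = $qpppqqpqpqqpp  (last char: 'p')
  sorted[1] = p$qpppqqpqpqqp  (last char: 'p')
  sorted[2] = pp$qpppqqpqpqq  (last char: 'q')
  sorted[3] = pppqqpqpqqpp$q  (last char: 'q')
  sorted[4] = ppqqpqpqqpp$qp  (last char: 'p')
  sorted[5] = pqpqqpp$qpppqq  (last char: 'q')
  sorted[6] = pqqpp$qpppqqpq  (last char: 'q')
  sorted[7] = pqqpqpqqpp$qpp  (last char: 'p')
  sorted[8] = qpp$qpppqqpqpq  (last char: 'q')
  sorted[9] = qpppqqpqpqqpp$  (last char: '$')
  sorted[10] = qpqpqqpp$qpppq  (last char: 'q')
  sorted[11] = qpqqpp$qpppqqp  (last char: 'p')
  sorted[12] = qqpp$qpppqqpqp  (last char: 'p')
  sorted[13] = qqpqpqqpp$qppp  (last char: 'p')
Last column: ppqqpqqpq$qppp
Original string S is at sorted index 9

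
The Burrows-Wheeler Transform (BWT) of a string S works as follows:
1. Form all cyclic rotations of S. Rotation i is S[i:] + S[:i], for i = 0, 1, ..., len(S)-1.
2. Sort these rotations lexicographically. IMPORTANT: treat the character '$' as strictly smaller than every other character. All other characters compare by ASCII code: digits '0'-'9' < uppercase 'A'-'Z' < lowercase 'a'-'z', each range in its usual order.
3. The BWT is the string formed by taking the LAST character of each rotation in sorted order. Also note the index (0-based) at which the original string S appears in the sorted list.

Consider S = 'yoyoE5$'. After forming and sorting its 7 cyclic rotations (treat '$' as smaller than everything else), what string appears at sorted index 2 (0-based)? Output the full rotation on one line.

All 7 rotations (rotation i = S[i:]+S[:i]):
  rot[0] = yoyoE5$
  rot[1] = oyoE5$y
  rot[2] = yoE5$yo
  rot[3] = oE5$yoy
  rot[4] = E5$yoyo
  rot[5] = 5$yoyoE
  rot[6] = $yoyoE5
Sorted (with $ < everything):
  sorted[0] = $yoyoE5
  sorted[1] = 5$yoyoE
  sorted[2] = E5$yoyo
  sorted[3] = oE5$yoy
  sorted[4] = oyoE5$y
  sorted[5] = yoE5$yo
  sorted[6] = yoyoE5$
sorted[2] = E5$yoyo

Answer: E5$yoyo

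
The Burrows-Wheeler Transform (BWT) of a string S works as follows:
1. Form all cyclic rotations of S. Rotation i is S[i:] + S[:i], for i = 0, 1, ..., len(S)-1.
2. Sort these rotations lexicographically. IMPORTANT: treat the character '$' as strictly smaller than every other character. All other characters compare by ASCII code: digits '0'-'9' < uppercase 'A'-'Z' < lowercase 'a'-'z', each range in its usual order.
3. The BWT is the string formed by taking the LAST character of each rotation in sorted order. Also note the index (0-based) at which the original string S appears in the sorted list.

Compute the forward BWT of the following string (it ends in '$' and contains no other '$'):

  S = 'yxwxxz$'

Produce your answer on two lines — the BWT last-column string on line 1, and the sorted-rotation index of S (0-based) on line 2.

Answer: zxywx$x
5

Derivation:
All 7 rotations (rotation i = S[i:]+S[:i]):
  rot[0] = yxwxxz$
  rot[1] = xwxxz$y
  rot[2] = wxxz$yx
  rot[3] = xxz$yxw
  rot[4] = xz$yxwx
  rot[5] = z$yxwxx
  rot[6] = $yxwxxz
Sorted (with $ < everything):
  sorted[0] = $yxwxxz  (last char: 'z')
  sorted[1] = wxxz$yx  (last char: 'x')
  sorted[2] = xwxxz$y  (last char: 'y')
  sorted[3] = xxz$yxw  (last char: 'w')
  sorted[4] = xz$yxwx  (last char: 'x')
  sorted[5] = yxwxxz$  (last char: '$')
  sorted[6] = z$yxwxx  (last char: 'x')
Last column: zxywx$x
Original string S is at sorted index 5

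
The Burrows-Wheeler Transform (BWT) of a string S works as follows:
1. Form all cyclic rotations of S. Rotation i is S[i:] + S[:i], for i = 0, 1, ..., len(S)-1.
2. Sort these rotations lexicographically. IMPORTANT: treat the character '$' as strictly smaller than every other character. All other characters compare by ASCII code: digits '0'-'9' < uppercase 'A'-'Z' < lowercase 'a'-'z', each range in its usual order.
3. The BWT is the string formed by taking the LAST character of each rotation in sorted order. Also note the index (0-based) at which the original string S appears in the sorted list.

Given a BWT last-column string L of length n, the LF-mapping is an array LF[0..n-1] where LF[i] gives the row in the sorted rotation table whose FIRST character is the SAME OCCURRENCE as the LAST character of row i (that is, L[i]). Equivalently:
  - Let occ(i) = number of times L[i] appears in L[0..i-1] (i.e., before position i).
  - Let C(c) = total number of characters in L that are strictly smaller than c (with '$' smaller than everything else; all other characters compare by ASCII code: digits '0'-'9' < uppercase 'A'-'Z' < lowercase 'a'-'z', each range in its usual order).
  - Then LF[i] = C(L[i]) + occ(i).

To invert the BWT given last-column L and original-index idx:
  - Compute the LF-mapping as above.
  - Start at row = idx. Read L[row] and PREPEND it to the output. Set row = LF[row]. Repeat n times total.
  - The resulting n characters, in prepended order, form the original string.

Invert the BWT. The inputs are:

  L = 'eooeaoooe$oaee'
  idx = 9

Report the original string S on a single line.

LF mapping: 3 8 9 4 1 10 11 12 5 0 13 2 6 7
Walk LF starting at row 9, prepending L[row]:
  step 1: row=9, L[9]='$', prepend. Next row=LF[9]=0
  step 2: row=0, L[0]='e', prepend. Next row=LF[0]=3
  step 3: row=3, L[3]='e', prepend. Next row=LF[3]=4
  step 4: row=4, L[4]='a', prepend. Next row=LF[4]=1
  step 5: row=1, L[1]='o', prepend. Next row=LF[1]=8
  step 6: row=8, L[8]='e', prepend. Next row=LF[8]=5
  step 7: row=5, L[5]='o', prepend. Next row=LF[5]=10
  step 8: row=10, L[10]='o', prepend. Next row=LF[10]=13
  step 9: row=13, L[13]='e', prepend. Next row=LF[13]=7
  step 10: row=7, L[7]='o', prepend. Next row=LF[7]=12
  step 11: row=12, L[12]='e', prepend. Next row=LF[12]=6
  step 12: row=6, L[6]='o', prepend. Next row=LF[6]=11
  step 13: row=11, L[11]='a', prepend. Next row=LF[11]=2
  step 14: row=2, L[2]='o', prepend. Next row=LF[2]=9
Reversed output: oaoeoeooeoaee$

Answer: oaoeoeooeoaee$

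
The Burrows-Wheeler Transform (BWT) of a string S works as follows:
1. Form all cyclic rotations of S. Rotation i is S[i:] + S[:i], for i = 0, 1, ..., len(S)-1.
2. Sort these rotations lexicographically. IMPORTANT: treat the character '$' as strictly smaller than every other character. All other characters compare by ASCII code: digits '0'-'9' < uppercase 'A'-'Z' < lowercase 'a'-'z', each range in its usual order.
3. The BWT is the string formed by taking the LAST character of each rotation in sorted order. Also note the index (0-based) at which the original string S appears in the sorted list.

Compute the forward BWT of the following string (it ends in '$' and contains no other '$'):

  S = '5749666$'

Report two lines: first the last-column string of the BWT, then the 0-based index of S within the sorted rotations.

All 8 rotations (rotation i = S[i:]+S[:i]):
  rot[0] = 5749666$
  rot[1] = 749666$5
  rot[2] = 49666$57
  rot[3] = 9666$574
  rot[4] = 666$5749
  rot[5] = 66$57496
  rot[6] = 6$574966
  rot[7] = $5749666
Sorted (with $ < everything):
  sorted[0] = $5749666  (last char: '6')
  sorted[1] = 49666$57  (last char: '7')
  sorted[2] = 5749666$  (last char: '$')
  sorted[3] = 6$574966  (last char: '6')
  sorted[4] = 66$57496  (last char: '6')
  sorted[5] = 666$5749  (last char: '9')
  sorted[6] = 749666$5  (last char: '5')
  sorted[7] = 9666$574  (last char: '4')
Last column: 67$66954
Original string S is at sorted index 2

Answer: 67$66954
2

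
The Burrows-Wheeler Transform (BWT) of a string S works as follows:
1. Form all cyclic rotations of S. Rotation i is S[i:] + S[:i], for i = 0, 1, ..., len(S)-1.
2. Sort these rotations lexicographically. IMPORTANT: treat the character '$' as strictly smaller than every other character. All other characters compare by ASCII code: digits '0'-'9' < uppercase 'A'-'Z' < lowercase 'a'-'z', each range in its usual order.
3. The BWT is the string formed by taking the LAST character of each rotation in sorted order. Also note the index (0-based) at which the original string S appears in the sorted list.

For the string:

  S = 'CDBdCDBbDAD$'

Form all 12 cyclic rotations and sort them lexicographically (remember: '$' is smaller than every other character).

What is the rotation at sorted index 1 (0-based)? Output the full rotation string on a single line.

Answer: AD$CDBdCDBbD

Derivation:
All 12 rotations (rotation i = S[i:]+S[:i]):
  rot[0] = CDBdCDBbDAD$
  rot[1] = DBdCDBbDAD$C
  rot[2] = BdCDBbDAD$CD
  rot[3] = dCDBbDAD$CDB
  rot[4] = CDBbDAD$CDBd
  rot[5] = DBbDAD$CDBdC
  rot[6] = BbDAD$CDBdCD
  rot[7] = bDAD$CDBdCDB
  rot[8] = DAD$CDBdCDBb
  rot[9] = AD$CDBdCDBbD
  rot[10] = D$CDBdCDBbDA
  rot[11] = $CDBdCDBbDAD
Sorted (with $ < everything):
  sorted[0] = $CDBdCDBbDAD
  sorted[1] = AD$CDBdCDBbD
  sorted[2] = BbDAD$CDBdCD
  sorted[3] = BdCDBbDAD$CD
  sorted[4] = CDBbDAD$CDBd
  sorted[5] = CDBdCDBbDAD$
  sorted[6] = D$CDBdCDBbDA
  sorted[7] = DAD$CDBdCDBb
  sorted[8] = DBbDAD$CDBdC
  sorted[9] = DBdCDBbDAD$C
  sorted[10] = bDAD$CDBdCDB
  sorted[11] = dCDBbDAD$CDB
sorted[1] = AD$CDBdCDBbD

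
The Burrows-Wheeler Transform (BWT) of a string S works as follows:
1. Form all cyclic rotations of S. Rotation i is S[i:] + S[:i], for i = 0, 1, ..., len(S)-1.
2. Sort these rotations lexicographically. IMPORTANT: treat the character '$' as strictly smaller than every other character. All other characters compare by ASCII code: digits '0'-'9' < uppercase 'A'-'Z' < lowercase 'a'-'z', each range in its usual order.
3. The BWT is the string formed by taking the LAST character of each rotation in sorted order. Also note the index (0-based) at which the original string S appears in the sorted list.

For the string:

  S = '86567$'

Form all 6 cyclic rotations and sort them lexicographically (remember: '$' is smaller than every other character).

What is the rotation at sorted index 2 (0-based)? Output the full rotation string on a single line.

All 6 rotations (rotation i = S[i:]+S[:i]):
  rot[0] = 86567$
  rot[1] = 6567$8
  rot[2] = 567$86
  rot[3] = 67$865
  rot[4] = 7$8656
  rot[5] = $86567
Sorted (with $ < everything):
  sorted[0] = $86567
  sorted[1] = 567$86
  sorted[2] = 6567$8
  sorted[3] = 67$865
  sorted[4] = 7$8656
  sorted[5] = 86567$
sorted[2] = 6567$8

Answer: 6567$8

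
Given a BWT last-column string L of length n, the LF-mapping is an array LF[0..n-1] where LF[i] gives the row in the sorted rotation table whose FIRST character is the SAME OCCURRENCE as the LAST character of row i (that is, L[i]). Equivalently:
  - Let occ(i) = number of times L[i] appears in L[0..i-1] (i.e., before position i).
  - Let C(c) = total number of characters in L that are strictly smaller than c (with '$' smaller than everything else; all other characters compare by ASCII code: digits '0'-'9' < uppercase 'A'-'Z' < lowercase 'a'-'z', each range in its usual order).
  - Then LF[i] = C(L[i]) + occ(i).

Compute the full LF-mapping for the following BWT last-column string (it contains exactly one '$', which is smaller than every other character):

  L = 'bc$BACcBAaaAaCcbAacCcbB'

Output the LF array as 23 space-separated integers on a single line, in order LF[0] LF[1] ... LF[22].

Answer: 15 18 0 5 1 8 19 6 2 11 12 3 13 9 20 16 4 14 21 10 22 17 7

Derivation:
Char counts: '$':1, 'A':4, 'B':3, 'C':3, 'a':4, 'b':3, 'c':5
C (first-col start): C('$')=0, C('A')=1, C('B')=5, C('C')=8, C('a')=11, C('b')=15, C('c')=18
L[0]='b': occ=0, LF[0]=C('b')+0=15+0=15
L[1]='c': occ=0, LF[1]=C('c')+0=18+0=18
L[2]='$': occ=0, LF[2]=C('$')+0=0+0=0
L[3]='B': occ=0, LF[3]=C('B')+0=5+0=5
L[4]='A': occ=0, LF[4]=C('A')+0=1+0=1
L[5]='C': occ=0, LF[5]=C('C')+0=8+0=8
L[6]='c': occ=1, LF[6]=C('c')+1=18+1=19
L[7]='B': occ=1, LF[7]=C('B')+1=5+1=6
L[8]='A': occ=1, LF[8]=C('A')+1=1+1=2
L[9]='a': occ=0, LF[9]=C('a')+0=11+0=11
L[10]='a': occ=1, LF[10]=C('a')+1=11+1=12
L[11]='A': occ=2, LF[11]=C('A')+2=1+2=3
L[12]='a': occ=2, LF[12]=C('a')+2=11+2=13
L[13]='C': occ=1, LF[13]=C('C')+1=8+1=9
L[14]='c': occ=2, LF[14]=C('c')+2=18+2=20
L[15]='b': occ=1, LF[15]=C('b')+1=15+1=16
L[16]='A': occ=3, LF[16]=C('A')+3=1+3=4
L[17]='a': occ=3, LF[17]=C('a')+3=11+3=14
L[18]='c': occ=3, LF[18]=C('c')+3=18+3=21
L[19]='C': occ=2, LF[19]=C('C')+2=8+2=10
L[20]='c': occ=4, LF[20]=C('c')+4=18+4=22
L[21]='b': occ=2, LF[21]=C('b')+2=15+2=17
L[22]='B': occ=2, LF[22]=C('B')+2=5+2=7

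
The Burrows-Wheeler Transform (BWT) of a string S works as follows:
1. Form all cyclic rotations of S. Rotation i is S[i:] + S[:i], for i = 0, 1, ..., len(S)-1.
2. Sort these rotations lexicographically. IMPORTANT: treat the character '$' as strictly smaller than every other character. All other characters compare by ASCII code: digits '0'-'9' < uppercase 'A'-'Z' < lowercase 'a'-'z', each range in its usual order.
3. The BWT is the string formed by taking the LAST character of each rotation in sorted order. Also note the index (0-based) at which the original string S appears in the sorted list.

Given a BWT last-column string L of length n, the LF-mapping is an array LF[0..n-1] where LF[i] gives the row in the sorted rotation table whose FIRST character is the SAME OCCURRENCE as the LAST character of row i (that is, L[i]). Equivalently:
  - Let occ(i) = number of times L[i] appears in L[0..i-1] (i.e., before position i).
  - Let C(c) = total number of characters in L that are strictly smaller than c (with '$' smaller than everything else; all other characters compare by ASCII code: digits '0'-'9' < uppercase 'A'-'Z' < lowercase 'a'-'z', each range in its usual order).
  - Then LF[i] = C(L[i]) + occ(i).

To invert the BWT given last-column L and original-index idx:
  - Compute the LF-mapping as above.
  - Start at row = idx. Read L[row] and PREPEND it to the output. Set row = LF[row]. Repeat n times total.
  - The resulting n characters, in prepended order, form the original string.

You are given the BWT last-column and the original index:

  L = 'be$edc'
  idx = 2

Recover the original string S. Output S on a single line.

Answer: cedeb$

Derivation:
LF mapping: 1 4 0 5 3 2
Walk LF starting at row 2, prepending L[row]:
  step 1: row=2, L[2]='$', prepend. Next row=LF[2]=0
  step 2: row=0, L[0]='b', prepend. Next row=LF[0]=1
  step 3: row=1, L[1]='e', prepend. Next row=LF[1]=4
  step 4: row=4, L[4]='d', prepend. Next row=LF[4]=3
  step 5: row=3, L[3]='e', prepend. Next row=LF[3]=5
  step 6: row=5, L[5]='c', prepend. Next row=LF[5]=2
Reversed output: cedeb$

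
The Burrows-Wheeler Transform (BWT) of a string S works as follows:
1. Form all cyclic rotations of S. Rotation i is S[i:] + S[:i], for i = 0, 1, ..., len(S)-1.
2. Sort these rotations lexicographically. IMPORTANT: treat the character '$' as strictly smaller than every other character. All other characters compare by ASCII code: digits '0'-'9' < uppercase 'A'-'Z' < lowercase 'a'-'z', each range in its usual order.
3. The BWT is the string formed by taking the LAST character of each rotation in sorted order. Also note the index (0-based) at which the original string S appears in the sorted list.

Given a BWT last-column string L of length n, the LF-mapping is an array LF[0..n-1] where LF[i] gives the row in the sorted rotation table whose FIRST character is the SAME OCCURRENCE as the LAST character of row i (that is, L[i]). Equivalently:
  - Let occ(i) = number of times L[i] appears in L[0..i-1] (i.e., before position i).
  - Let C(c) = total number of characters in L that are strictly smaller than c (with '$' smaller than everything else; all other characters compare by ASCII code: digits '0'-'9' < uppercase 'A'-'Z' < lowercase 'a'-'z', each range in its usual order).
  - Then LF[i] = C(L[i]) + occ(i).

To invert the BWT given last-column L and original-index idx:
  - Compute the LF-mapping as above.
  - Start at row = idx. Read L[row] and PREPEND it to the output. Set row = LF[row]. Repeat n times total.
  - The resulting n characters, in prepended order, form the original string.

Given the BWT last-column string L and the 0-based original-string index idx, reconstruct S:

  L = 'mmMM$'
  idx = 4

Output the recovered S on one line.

Answer: mMMm$

Derivation:
LF mapping: 3 4 1 2 0
Walk LF starting at row 4, prepending L[row]:
  step 1: row=4, L[4]='$', prepend. Next row=LF[4]=0
  step 2: row=0, L[0]='m', prepend. Next row=LF[0]=3
  step 3: row=3, L[3]='M', prepend. Next row=LF[3]=2
  step 4: row=2, L[2]='M', prepend. Next row=LF[2]=1
  step 5: row=1, L[1]='m', prepend. Next row=LF[1]=4
Reversed output: mMMm$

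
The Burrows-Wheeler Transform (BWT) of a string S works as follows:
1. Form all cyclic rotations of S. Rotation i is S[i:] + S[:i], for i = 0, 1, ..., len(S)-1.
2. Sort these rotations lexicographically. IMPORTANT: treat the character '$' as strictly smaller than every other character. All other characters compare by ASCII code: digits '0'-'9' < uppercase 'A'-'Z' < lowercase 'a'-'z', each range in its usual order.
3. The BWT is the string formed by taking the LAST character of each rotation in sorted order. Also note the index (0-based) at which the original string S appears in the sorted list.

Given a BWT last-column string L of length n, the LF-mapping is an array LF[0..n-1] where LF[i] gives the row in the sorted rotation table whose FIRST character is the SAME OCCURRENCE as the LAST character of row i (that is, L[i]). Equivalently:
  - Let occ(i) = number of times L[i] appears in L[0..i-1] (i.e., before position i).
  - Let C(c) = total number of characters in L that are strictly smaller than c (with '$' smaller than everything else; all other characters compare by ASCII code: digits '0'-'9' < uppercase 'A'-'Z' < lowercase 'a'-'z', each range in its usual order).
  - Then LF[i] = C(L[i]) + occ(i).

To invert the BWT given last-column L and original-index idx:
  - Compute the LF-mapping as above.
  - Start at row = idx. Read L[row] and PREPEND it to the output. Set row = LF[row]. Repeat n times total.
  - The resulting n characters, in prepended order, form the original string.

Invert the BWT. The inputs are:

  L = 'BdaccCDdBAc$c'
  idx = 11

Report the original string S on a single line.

LF mapping: 2 11 6 7 8 4 5 12 3 1 9 0 10
Walk LF starting at row 11, prepending L[row]:
  step 1: row=11, L[11]='$', prepend. Next row=LF[11]=0
  step 2: row=0, L[0]='B', prepend. Next row=LF[0]=2
  step 3: row=2, L[2]='a', prepend. Next row=LF[2]=6
  step 4: row=6, L[6]='D', prepend. Next row=LF[6]=5
  step 5: row=5, L[5]='C', prepend. Next row=LF[5]=4
  step 6: row=4, L[4]='c', prepend. Next row=LF[4]=8
  step 7: row=8, L[8]='B', prepend. Next row=LF[8]=3
  step 8: row=3, L[3]='c', prepend. Next row=LF[3]=7
  step 9: row=7, L[7]='d', prepend. Next row=LF[7]=12
  step 10: row=12, L[12]='c', prepend. Next row=LF[12]=10
  step 11: row=10, L[10]='c', prepend. Next row=LF[10]=9
  step 12: row=9, L[9]='A', prepend. Next row=LF[9]=1
  step 13: row=1, L[1]='d', prepend. Next row=LF[1]=11
Reversed output: dAccdcBcCDaB$

Answer: dAccdcBcCDaB$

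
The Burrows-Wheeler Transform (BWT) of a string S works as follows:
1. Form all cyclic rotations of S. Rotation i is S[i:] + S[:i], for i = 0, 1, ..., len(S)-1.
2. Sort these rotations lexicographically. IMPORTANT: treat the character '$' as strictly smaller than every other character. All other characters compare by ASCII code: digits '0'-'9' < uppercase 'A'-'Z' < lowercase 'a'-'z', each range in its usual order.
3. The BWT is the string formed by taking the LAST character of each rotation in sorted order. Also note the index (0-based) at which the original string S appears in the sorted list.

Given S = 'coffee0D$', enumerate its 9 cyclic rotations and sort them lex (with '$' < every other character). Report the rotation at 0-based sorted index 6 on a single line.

All 9 rotations (rotation i = S[i:]+S[:i]):
  rot[0] = coffee0D$
  rot[1] = offee0D$c
  rot[2] = ffee0D$co
  rot[3] = fee0D$cof
  rot[4] = ee0D$coff
  rot[5] = e0D$coffe
  rot[6] = 0D$coffee
  rot[7] = D$coffee0
  rot[8] = $coffee0D
Sorted (with $ < everything):
  sorted[0] = $coffee0D
  sorted[1] = 0D$coffee
  sorted[2] = D$coffee0
  sorted[3] = coffee0D$
  sorted[4] = e0D$coffe
  sorted[5] = ee0D$coff
  sorted[6] = fee0D$cof
  sorted[7] = ffee0D$co
  sorted[8] = offee0D$c
sorted[6] = fee0D$cof

Answer: fee0D$cof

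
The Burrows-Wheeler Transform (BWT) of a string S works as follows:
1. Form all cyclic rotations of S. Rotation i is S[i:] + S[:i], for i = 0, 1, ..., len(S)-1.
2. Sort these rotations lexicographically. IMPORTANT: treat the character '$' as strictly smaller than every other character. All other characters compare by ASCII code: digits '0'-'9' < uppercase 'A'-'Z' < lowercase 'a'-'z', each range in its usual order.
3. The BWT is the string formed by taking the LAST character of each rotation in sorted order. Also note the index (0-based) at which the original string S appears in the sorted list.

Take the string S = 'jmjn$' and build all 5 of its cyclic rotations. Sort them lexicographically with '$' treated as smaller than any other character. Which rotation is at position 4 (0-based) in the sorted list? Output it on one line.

All 5 rotations (rotation i = S[i:]+S[:i]):
  rot[0] = jmjn$
  rot[1] = mjn$j
  rot[2] = jn$jm
  rot[3] = n$jmj
  rot[4] = $jmjn
Sorted (with $ < everything):
  sorted[0] = $jmjn
  sorted[1] = jmjn$
  sorted[2] = jn$jm
  sorted[3] = mjn$j
  sorted[4] = n$jmj
sorted[4] = n$jmj

Answer: n$jmj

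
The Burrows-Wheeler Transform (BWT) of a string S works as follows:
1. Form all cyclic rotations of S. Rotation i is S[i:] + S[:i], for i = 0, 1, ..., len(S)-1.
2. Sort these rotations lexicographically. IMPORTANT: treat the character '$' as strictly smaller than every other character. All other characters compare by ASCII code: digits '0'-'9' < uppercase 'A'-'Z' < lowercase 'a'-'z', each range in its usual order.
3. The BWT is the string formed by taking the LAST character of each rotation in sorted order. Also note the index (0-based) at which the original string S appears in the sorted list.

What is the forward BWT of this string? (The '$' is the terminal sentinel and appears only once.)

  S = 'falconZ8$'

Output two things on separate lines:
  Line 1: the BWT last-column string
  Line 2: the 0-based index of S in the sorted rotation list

Answer: 8Znfl$aoc
5

Derivation:
All 9 rotations (rotation i = S[i:]+S[:i]):
  rot[0] = falconZ8$
  rot[1] = alconZ8$f
  rot[2] = lconZ8$fa
  rot[3] = conZ8$fal
  rot[4] = onZ8$falc
  rot[5] = nZ8$falco
  rot[6] = Z8$falcon
  rot[7] = 8$falconZ
  rot[8] = $falconZ8
Sorted (with $ < everything):
  sorted[0] = $falconZ8  (last char: '8')
  sorted[1] = 8$falconZ  (last char: 'Z')
  sorted[2] = Z8$falcon  (last char: 'n')
  sorted[3] = alconZ8$f  (last char: 'f')
  sorted[4] = conZ8$fal  (last char: 'l')
  sorted[5] = falconZ8$  (last char: '$')
  sorted[6] = lconZ8$fa  (last char: 'a')
  sorted[7] = nZ8$falco  (last char: 'o')
  sorted[8] = onZ8$falc  (last char: 'c')
Last column: 8Znfl$aoc
Original string S is at sorted index 5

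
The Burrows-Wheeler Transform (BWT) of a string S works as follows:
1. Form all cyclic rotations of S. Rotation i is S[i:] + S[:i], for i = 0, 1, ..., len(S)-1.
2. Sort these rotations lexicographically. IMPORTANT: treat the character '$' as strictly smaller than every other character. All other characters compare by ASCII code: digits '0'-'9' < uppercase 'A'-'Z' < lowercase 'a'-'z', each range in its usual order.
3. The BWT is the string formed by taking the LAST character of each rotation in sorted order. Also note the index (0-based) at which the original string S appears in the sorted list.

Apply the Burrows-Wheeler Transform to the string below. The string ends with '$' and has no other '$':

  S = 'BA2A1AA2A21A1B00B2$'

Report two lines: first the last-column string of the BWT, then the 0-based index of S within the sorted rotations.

Answer: 2B02AABAAA212BA110$
18

Derivation:
All 19 rotations (rotation i = S[i:]+S[:i]):
  rot[0] = BA2A1AA2A21A1B00B2$
  rot[1] = A2A1AA2A21A1B00B2$B
  rot[2] = 2A1AA2A21A1B00B2$BA
  rot[3] = A1AA2A21A1B00B2$BA2
  rot[4] = 1AA2A21A1B00B2$BA2A
  rot[5] = AA2A21A1B00B2$BA2A1
  rot[6] = A2A21A1B00B2$BA2A1A
  rot[7] = 2A21A1B00B2$BA2A1AA
  rot[8] = A21A1B00B2$BA2A1AA2
  rot[9] = 21A1B00B2$BA2A1AA2A
  rot[10] = 1A1B00B2$BA2A1AA2A2
  rot[11] = A1B00B2$BA2A1AA2A21
  rot[12] = 1B00B2$BA2A1AA2A21A
  rot[13] = B00B2$BA2A1AA2A21A1
  rot[14] = 00B2$BA2A1AA2A21A1B
  rot[15] = 0B2$BA2A1AA2A21A1B0
  rot[16] = B2$BA2A1AA2A21A1B00
  rot[17] = 2$BA2A1AA2A21A1B00B
  rot[18] = $BA2A1AA2A21A1B00B2
Sorted (with $ < everything):
  sorted[0] = $BA2A1AA2A21A1B00B2  (last char: '2')
  sorted[1] = 00B2$BA2A1AA2A21A1B  (last char: 'B')
  sorted[2] = 0B2$BA2A1AA2A21A1B0  (last char: '0')
  sorted[3] = 1A1B00B2$BA2A1AA2A2  (last char: '2')
  sorted[4] = 1AA2A21A1B00B2$BA2A  (last char: 'A')
  sorted[5] = 1B00B2$BA2A1AA2A21A  (last char: 'A')
  sorted[6] = 2$BA2A1AA2A21A1B00B  (last char: 'B')
  sorted[7] = 21A1B00B2$BA2A1AA2A  (last char: 'A')
  sorted[8] = 2A1AA2A21A1B00B2$BA  (last char: 'A')
  sorted[9] = 2A21A1B00B2$BA2A1AA  (last char: 'A')
  sorted[10] = A1AA2A21A1B00B2$BA2  (last char: '2')
  sorted[11] = A1B00B2$BA2A1AA2A21  (last char: '1')
  sorted[12] = A21A1B00B2$BA2A1AA2  (last char: '2')
  sorted[13] = A2A1AA2A21A1B00B2$B  (last char: 'B')
  sorted[14] = A2A21A1B00B2$BA2A1A  (last char: 'A')
  sorted[15] = AA2A21A1B00B2$BA2A1  (last char: '1')
  sorted[16] = B00B2$BA2A1AA2A21A1  (last char: '1')
  sorted[17] = B2$BA2A1AA2A21A1B00  (last char: '0')
  sorted[18] = BA2A1AA2A21A1B00B2$  (last char: '$')
Last column: 2B02AABAAA212BA110$
Original string S is at sorted index 18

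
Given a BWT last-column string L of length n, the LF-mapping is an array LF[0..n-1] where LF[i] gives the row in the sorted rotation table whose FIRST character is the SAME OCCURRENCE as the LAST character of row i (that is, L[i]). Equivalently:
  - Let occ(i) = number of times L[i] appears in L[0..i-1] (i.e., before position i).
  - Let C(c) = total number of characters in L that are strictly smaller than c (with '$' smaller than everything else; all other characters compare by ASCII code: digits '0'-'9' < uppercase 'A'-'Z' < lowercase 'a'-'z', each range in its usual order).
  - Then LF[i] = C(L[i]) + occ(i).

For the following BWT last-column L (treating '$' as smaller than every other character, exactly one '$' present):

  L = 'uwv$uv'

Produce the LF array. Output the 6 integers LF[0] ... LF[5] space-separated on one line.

Answer: 1 5 3 0 2 4

Derivation:
Char counts: '$':1, 'u':2, 'v':2, 'w':1
C (first-col start): C('$')=0, C('u')=1, C('v')=3, C('w')=5
L[0]='u': occ=0, LF[0]=C('u')+0=1+0=1
L[1]='w': occ=0, LF[1]=C('w')+0=5+0=5
L[2]='v': occ=0, LF[2]=C('v')+0=3+0=3
L[3]='$': occ=0, LF[3]=C('$')+0=0+0=0
L[4]='u': occ=1, LF[4]=C('u')+1=1+1=2
L[5]='v': occ=1, LF[5]=C('v')+1=3+1=4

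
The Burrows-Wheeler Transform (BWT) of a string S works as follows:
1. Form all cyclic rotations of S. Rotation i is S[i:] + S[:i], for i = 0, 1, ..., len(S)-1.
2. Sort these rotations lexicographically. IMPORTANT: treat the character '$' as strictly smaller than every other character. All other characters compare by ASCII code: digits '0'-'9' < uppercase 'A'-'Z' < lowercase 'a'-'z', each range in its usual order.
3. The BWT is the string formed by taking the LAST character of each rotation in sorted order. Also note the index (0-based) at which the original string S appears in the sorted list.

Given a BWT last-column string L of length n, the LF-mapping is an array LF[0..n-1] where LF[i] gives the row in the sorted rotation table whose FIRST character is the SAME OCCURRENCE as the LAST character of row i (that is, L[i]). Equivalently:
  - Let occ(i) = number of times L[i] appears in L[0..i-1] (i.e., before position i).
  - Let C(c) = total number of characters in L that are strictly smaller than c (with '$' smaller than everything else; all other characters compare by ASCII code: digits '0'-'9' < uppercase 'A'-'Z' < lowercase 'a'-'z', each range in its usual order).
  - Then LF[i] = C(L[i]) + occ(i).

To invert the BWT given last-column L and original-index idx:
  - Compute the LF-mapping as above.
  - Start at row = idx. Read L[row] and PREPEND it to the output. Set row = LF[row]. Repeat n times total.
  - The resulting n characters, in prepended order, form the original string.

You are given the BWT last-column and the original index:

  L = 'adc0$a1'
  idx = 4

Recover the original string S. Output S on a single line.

LF mapping: 3 6 5 1 0 4 2
Walk LF starting at row 4, prepending L[row]:
  step 1: row=4, L[4]='$', prepend. Next row=LF[4]=0
  step 2: row=0, L[0]='a', prepend. Next row=LF[0]=3
  step 3: row=3, L[3]='0', prepend. Next row=LF[3]=1
  step 4: row=1, L[1]='d', prepend. Next row=LF[1]=6
  step 5: row=6, L[6]='1', prepend. Next row=LF[6]=2
  step 6: row=2, L[2]='c', prepend. Next row=LF[2]=5
  step 7: row=5, L[5]='a', prepend. Next row=LF[5]=4
Reversed output: ac1d0a$

Answer: ac1d0a$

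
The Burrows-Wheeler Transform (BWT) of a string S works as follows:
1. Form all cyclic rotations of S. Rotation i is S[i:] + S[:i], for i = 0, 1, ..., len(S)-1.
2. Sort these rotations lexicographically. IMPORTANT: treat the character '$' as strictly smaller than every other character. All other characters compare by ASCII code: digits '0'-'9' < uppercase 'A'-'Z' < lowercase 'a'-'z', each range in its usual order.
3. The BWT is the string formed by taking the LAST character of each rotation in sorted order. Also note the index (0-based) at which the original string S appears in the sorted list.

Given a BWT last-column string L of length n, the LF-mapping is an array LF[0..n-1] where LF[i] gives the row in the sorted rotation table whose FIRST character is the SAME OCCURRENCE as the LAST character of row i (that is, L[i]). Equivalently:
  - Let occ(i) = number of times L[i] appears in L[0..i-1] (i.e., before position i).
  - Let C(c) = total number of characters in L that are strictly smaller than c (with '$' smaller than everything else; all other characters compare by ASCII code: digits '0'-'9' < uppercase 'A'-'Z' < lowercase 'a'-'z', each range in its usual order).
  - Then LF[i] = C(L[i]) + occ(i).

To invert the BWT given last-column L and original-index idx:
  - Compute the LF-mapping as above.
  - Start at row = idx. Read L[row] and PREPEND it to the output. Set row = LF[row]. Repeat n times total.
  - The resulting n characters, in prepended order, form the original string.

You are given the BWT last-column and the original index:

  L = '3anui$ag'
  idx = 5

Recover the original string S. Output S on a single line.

Answer: iguana3$

Derivation:
LF mapping: 1 2 6 7 5 0 3 4
Walk LF starting at row 5, prepending L[row]:
  step 1: row=5, L[5]='$', prepend. Next row=LF[5]=0
  step 2: row=0, L[0]='3', prepend. Next row=LF[0]=1
  step 3: row=1, L[1]='a', prepend. Next row=LF[1]=2
  step 4: row=2, L[2]='n', prepend. Next row=LF[2]=6
  step 5: row=6, L[6]='a', prepend. Next row=LF[6]=3
  step 6: row=3, L[3]='u', prepend. Next row=LF[3]=7
  step 7: row=7, L[7]='g', prepend. Next row=LF[7]=4
  step 8: row=4, L[4]='i', prepend. Next row=LF[4]=5
Reversed output: iguana3$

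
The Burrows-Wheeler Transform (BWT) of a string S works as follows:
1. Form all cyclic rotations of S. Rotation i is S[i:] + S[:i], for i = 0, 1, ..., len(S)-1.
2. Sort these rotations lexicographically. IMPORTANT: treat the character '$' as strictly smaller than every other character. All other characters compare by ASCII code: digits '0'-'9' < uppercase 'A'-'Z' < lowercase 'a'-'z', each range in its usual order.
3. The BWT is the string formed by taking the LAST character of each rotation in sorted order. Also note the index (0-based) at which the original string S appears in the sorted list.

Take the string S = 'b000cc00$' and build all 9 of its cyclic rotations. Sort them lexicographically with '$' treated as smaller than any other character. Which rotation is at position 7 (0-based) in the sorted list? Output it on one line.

All 9 rotations (rotation i = S[i:]+S[:i]):
  rot[0] = b000cc00$
  rot[1] = 000cc00$b
  rot[2] = 00cc00$b0
  rot[3] = 0cc00$b00
  rot[4] = cc00$b000
  rot[5] = c00$b000c
  rot[6] = 00$b000cc
  rot[7] = 0$b000cc0
  rot[8] = $b000cc00
Sorted (with $ < everything):
  sorted[0] = $b000cc00
  sorted[1] = 0$b000cc0
  sorted[2] = 00$b000cc
  sorted[3] = 000cc00$b
  sorted[4] = 00cc00$b0
  sorted[5] = 0cc00$b00
  sorted[6] = b000cc00$
  sorted[7] = c00$b000c
  sorted[8] = cc00$b000
sorted[7] = c00$b000c

Answer: c00$b000c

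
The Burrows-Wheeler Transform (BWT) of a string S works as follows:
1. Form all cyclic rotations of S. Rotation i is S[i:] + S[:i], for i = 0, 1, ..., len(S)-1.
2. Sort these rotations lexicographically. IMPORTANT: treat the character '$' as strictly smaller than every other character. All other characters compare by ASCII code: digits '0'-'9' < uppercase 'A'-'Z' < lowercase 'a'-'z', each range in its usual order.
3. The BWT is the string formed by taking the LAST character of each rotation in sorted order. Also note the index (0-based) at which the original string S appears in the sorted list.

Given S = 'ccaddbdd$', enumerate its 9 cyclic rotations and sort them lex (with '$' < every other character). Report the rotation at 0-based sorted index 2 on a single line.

All 9 rotations (rotation i = S[i:]+S[:i]):
  rot[0] = ccaddbdd$
  rot[1] = caddbdd$c
  rot[2] = addbdd$cc
  rot[3] = ddbdd$cca
  rot[4] = dbdd$ccad
  rot[5] = bdd$ccadd
  rot[6] = dd$ccaddb
  rot[7] = d$ccaddbd
  rot[8] = $ccaddbdd
Sorted (with $ < everything):
  sorted[0] = $ccaddbdd
  sorted[1] = addbdd$cc
  sorted[2] = bdd$ccadd
  sorted[3] = caddbdd$c
  sorted[4] = ccaddbdd$
  sorted[5] = d$ccaddbd
  sorted[6] = dbdd$ccad
  sorted[7] = dd$ccaddb
  sorted[8] = ddbdd$cca
sorted[2] = bdd$ccadd

Answer: bdd$ccadd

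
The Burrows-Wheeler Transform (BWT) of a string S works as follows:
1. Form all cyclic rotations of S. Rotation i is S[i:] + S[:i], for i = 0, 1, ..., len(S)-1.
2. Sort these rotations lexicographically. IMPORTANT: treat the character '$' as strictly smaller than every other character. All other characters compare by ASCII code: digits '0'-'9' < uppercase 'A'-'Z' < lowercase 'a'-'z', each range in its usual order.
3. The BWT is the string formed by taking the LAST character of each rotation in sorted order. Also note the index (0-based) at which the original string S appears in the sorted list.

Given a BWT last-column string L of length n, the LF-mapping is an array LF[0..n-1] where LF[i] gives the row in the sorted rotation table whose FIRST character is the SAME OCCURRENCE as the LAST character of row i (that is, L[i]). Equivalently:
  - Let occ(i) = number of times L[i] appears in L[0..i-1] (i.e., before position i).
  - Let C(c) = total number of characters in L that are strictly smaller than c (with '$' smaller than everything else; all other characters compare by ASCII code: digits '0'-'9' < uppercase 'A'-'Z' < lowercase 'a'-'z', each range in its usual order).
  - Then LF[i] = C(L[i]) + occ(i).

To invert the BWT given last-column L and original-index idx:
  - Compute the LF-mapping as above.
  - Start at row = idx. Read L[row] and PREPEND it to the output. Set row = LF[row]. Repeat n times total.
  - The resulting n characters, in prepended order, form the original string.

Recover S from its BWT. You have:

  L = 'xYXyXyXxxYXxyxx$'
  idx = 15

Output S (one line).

LF mapping: 7 5 1 13 2 14 3 8 9 6 4 10 15 11 12 0
Walk LF starting at row 15, prepending L[row]:
  step 1: row=15, L[15]='$', prepend. Next row=LF[15]=0
  step 2: row=0, L[0]='x', prepend. Next row=LF[0]=7
  step 3: row=7, L[7]='x', prepend. Next row=LF[7]=8
  step 4: row=8, L[8]='x', prepend. Next row=LF[8]=9
  step 5: row=9, L[9]='Y', prepend. Next row=LF[9]=6
  step 6: row=6, L[6]='X', prepend. Next row=LF[6]=3
  step 7: row=3, L[3]='y', prepend. Next row=LF[3]=13
  step 8: row=13, L[13]='x', prepend. Next row=LF[13]=11
  step 9: row=11, L[11]='x', prepend. Next row=LF[11]=10
  step 10: row=10, L[10]='X', prepend. Next row=LF[10]=4
  step 11: row=4, L[4]='X', prepend. Next row=LF[4]=2
  step 12: row=2, L[2]='X', prepend. Next row=LF[2]=1
  step 13: row=1, L[1]='Y', prepend. Next row=LF[1]=5
  step 14: row=5, L[5]='y', prepend. Next row=LF[5]=14
  step 15: row=14, L[14]='x', prepend. Next row=LF[14]=12
  step 16: row=12, L[12]='y', prepend. Next row=LF[12]=15
Reversed output: yxyYXXXxxyXYxxx$

Answer: yxyYXXXxxyXYxxx$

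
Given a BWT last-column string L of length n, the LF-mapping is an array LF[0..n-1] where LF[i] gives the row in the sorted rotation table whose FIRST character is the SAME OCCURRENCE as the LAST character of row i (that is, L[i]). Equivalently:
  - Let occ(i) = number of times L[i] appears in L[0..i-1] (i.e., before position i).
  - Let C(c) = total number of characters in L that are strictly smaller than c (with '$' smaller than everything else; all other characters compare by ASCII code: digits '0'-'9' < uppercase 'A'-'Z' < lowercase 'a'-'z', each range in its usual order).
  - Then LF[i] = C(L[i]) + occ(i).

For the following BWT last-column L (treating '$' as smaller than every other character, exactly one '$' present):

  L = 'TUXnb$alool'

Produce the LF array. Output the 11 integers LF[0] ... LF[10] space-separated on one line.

Answer: 1 2 3 8 5 0 4 6 9 10 7

Derivation:
Char counts: '$':1, 'T':1, 'U':1, 'X':1, 'a':1, 'b':1, 'l':2, 'n':1, 'o':2
C (first-col start): C('$')=0, C('T')=1, C('U')=2, C('X')=3, C('a')=4, C('b')=5, C('l')=6, C('n')=8, C('o')=9
L[0]='T': occ=0, LF[0]=C('T')+0=1+0=1
L[1]='U': occ=0, LF[1]=C('U')+0=2+0=2
L[2]='X': occ=0, LF[2]=C('X')+0=3+0=3
L[3]='n': occ=0, LF[3]=C('n')+0=8+0=8
L[4]='b': occ=0, LF[4]=C('b')+0=5+0=5
L[5]='$': occ=0, LF[5]=C('$')+0=0+0=0
L[6]='a': occ=0, LF[6]=C('a')+0=4+0=4
L[7]='l': occ=0, LF[7]=C('l')+0=6+0=6
L[8]='o': occ=0, LF[8]=C('o')+0=9+0=9
L[9]='o': occ=1, LF[9]=C('o')+1=9+1=10
L[10]='l': occ=1, LF[10]=C('l')+1=6+1=7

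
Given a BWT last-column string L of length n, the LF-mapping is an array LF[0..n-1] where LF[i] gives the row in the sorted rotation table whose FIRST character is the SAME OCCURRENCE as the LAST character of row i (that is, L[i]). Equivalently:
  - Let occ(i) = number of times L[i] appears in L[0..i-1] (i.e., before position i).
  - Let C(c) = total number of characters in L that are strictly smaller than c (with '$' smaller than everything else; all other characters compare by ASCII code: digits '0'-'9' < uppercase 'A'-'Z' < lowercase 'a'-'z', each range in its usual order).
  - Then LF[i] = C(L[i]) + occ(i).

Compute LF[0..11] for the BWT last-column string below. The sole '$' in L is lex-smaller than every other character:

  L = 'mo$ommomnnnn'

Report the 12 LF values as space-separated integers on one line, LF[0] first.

Answer: 1 9 0 10 2 3 11 4 5 6 7 8

Derivation:
Char counts: '$':1, 'm':4, 'n':4, 'o':3
C (first-col start): C('$')=0, C('m')=1, C('n')=5, C('o')=9
L[0]='m': occ=0, LF[0]=C('m')+0=1+0=1
L[1]='o': occ=0, LF[1]=C('o')+0=9+0=9
L[2]='$': occ=0, LF[2]=C('$')+0=0+0=0
L[3]='o': occ=1, LF[3]=C('o')+1=9+1=10
L[4]='m': occ=1, LF[4]=C('m')+1=1+1=2
L[5]='m': occ=2, LF[5]=C('m')+2=1+2=3
L[6]='o': occ=2, LF[6]=C('o')+2=9+2=11
L[7]='m': occ=3, LF[7]=C('m')+3=1+3=4
L[8]='n': occ=0, LF[8]=C('n')+0=5+0=5
L[9]='n': occ=1, LF[9]=C('n')+1=5+1=6
L[10]='n': occ=2, LF[10]=C('n')+2=5+2=7
L[11]='n': occ=3, LF[11]=C('n')+3=5+3=8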